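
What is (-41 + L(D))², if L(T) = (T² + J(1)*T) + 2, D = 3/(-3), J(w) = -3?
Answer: 1225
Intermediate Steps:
D = -1 (D = 3*(-⅓) = -1)
L(T) = 2 + T² - 3*T (L(T) = (T² - 3*T) + 2 = 2 + T² - 3*T)
(-41 + L(D))² = (-41 + (2 + (-1)² - 3*(-1)))² = (-41 + (2 + 1 + 3))² = (-41 + 6)² = (-35)² = 1225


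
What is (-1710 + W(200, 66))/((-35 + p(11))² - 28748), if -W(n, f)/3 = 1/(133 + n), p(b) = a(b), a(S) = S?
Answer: 189811/3127092 ≈ 0.060699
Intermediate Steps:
p(b) = b
W(n, f) = -3/(133 + n)
(-1710 + W(200, 66))/((-35 + p(11))² - 28748) = (-1710 - 3/(133 + 200))/((-35 + 11)² - 28748) = (-1710 - 3/333)/((-24)² - 28748) = (-1710 - 3*1/333)/(576 - 28748) = (-1710 - 1/111)/(-28172) = -189811/111*(-1/28172) = 189811/3127092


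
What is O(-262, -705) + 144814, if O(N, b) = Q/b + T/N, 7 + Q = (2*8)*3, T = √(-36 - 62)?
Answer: 102093829/705 - 7*I*√2/262 ≈ 1.4481e+5 - 0.037784*I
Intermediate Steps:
T = 7*I*√2 (T = √(-98) = 7*I*√2 ≈ 9.8995*I)
Q = 41 (Q = -7 + (2*8)*3 = -7 + 16*3 = -7 + 48 = 41)
O(N, b) = 41/b + 7*I*√2/N (O(N, b) = 41/b + (7*I*√2)/N = 41/b + 7*I*√2/N)
O(-262, -705) + 144814 = (41/(-705) + 7*I*√2/(-262)) + 144814 = (41*(-1/705) + 7*I*√2*(-1/262)) + 144814 = (-41/705 - 7*I*√2/262) + 144814 = 102093829/705 - 7*I*√2/262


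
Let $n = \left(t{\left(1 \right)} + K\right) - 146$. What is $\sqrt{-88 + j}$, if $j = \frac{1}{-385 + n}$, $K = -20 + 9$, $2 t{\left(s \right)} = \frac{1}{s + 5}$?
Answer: $\frac{2 i \sqrt{930377707}}{6503} \approx 9.3809 i$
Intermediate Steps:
$t{\left(s \right)} = \frac{1}{2 \left(5 + s\right)}$ ($t{\left(s \right)} = \frac{1}{2 \left(s + 5\right)} = \frac{1}{2 \left(5 + s\right)}$)
$K = -11$
$n = - \frac{1883}{12}$ ($n = \left(\frac{1}{2 \left(5 + 1\right)} - 11\right) - 146 = \left(\frac{1}{2 \cdot 6} - 11\right) - 146 = \left(\frac{1}{2} \cdot \frac{1}{6} - 11\right) - 146 = \left(\frac{1}{12} - 11\right) - 146 = - \frac{131}{12} - 146 = - \frac{1883}{12} \approx -156.92$)
$j = - \frac{12}{6503}$ ($j = \frac{1}{-385 - \frac{1883}{12}} = \frac{1}{- \frac{6503}{12}} = - \frac{12}{6503} \approx -0.0018453$)
$\sqrt{-88 + j} = \sqrt{-88 - \frac{12}{6503}} = \sqrt{- \frac{572276}{6503}} = \frac{2 i \sqrt{930377707}}{6503}$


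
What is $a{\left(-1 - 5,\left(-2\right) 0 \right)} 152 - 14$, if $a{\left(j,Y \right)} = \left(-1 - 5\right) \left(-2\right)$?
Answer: $1810$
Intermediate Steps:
$a{\left(j,Y \right)} = 12$ ($a{\left(j,Y \right)} = \left(-6\right) \left(-2\right) = 12$)
$a{\left(-1 - 5,\left(-2\right) 0 \right)} 152 - 14 = 12 \cdot 152 - 14 = 1824 - 14 = 1810$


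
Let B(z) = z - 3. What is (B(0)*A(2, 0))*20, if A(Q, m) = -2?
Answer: 120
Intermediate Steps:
B(z) = -3 + z
(B(0)*A(2, 0))*20 = ((-3 + 0)*(-2))*20 = -3*(-2)*20 = 6*20 = 120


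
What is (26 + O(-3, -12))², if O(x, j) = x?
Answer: 529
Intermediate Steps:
(26 + O(-3, -12))² = (26 - 3)² = 23² = 529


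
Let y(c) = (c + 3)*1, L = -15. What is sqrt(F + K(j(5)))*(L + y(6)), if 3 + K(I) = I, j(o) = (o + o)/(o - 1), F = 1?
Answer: -3*sqrt(2) ≈ -4.2426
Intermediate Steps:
j(o) = 2*o/(-1 + o) (j(o) = (2*o)/(-1 + o) = 2*o/(-1 + o))
K(I) = -3 + I
y(c) = 3 + c (y(c) = (3 + c)*1 = 3 + c)
sqrt(F + K(j(5)))*(L + y(6)) = sqrt(1 + (-3 + 2*5/(-1 + 5)))*(-15 + (3 + 6)) = sqrt(1 + (-3 + 2*5/4))*(-15 + 9) = sqrt(1 + (-3 + 2*5*(1/4)))*(-6) = sqrt(1 + (-3 + 5/2))*(-6) = sqrt(1 - 1/2)*(-6) = sqrt(1/2)*(-6) = (sqrt(2)/2)*(-6) = -3*sqrt(2)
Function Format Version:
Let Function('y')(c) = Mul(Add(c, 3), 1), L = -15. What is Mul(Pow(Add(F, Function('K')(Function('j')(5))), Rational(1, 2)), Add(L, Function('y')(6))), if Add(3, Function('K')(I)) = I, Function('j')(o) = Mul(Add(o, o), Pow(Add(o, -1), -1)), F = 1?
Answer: Mul(-3, Pow(2, Rational(1, 2))) ≈ -4.2426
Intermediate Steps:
Function('j')(o) = Mul(2, o, Pow(Add(-1, o), -1)) (Function('j')(o) = Mul(Mul(2, o), Pow(Add(-1, o), -1)) = Mul(2, o, Pow(Add(-1, o), -1)))
Function('K')(I) = Add(-3, I)
Function('y')(c) = Add(3, c) (Function('y')(c) = Mul(Add(3, c), 1) = Add(3, c))
Mul(Pow(Add(F, Function('K')(Function('j')(5))), Rational(1, 2)), Add(L, Function('y')(6))) = Mul(Pow(Add(1, Add(-3, Mul(2, 5, Pow(Add(-1, 5), -1)))), Rational(1, 2)), Add(-15, Add(3, 6))) = Mul(Pow(Add(1, Add(-3, Mul(2, 5, Pow(4, -1)))), Rational(1, 2)), Add(-15, 9)) = Mul(Pow(Add(1, Add(-3, Mul(2, 5, Rational(1, 4)))), Rational(1, 2)), -6) = Mul(Pow(Add(1, Add(-3, Rational(5, 2))), Rational(1, 2)), -6) = Mul(Pow(Add(1, Rational(-1, 2)), Rational(1, 2)), -6) = Mul(Pow(Rational(1, 2), Rational(1, 2)), -6) = Mul(Mul(Rational(1, 2), Pow(2, Rational(1, 2))), -6) = Mul(-3, Pow(2, Rational(1, 2)))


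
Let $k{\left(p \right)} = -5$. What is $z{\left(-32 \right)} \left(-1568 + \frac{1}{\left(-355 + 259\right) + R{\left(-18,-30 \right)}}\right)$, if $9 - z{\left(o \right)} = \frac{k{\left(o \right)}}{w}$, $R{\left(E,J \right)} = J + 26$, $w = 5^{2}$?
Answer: $- \frac{3606423}{250} \approx -14426.0$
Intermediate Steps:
$w = 25$
$R{\left(E,J \right)} = 26 + J$
$z{\left(o \right)} = \frac{46}{5}$ ($z{\left(o \right)} = 9 - - \frac{5}{25} = 9 - \left(-5\right) \frac{1}{25} = 9 - - \frac{1}{5} = 9 + \frac{1}{5} = \frac{46}{5}$)
$z{\left(-32 \right)} \left(-1568 + \frac{1}{\left(-355 + 259\right) + R{\left(-18,-30 \right)}}\right) = \frac{46 \left(-1568 + \frac{1}{\left(-355 + 259\right) + \left(26 - 30\right)}\right)}{5} = \frac{46 \left(-1568 + \frac{1}{-96 - 4}\right)}{5} = \frac{46 \left(-1568 + \frac{1}{-100}\right)}{5} = \frac{46 \left(-1568 - \frac{1}{100}\right)}{5} = \frac{46}{5} \left(- \frac{156801}{100}\right) = - \frac{3606423}{250}$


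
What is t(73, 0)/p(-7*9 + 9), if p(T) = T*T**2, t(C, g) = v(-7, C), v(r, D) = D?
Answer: -73/157464 ≈ -0.00046360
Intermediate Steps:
t(C, g) = C
p(T) = T**3
t(73, 0)/p(-7*9 + 9) = 73/((-7*9 + 9)**3) = 73/((-63 + 9)**3) = 73/((-54)**3) = 73/(-157464) = 73*(-1/157464) = -73/157464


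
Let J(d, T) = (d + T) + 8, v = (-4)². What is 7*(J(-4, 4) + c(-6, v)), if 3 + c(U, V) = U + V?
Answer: 105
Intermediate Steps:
v = 16
c(U, V) = -3 + U + V (c(U, V) = -3 + (U + V) = -3 + U + V)
J(d, T) = 8 + T + d (J(d, T) = (T + d) + 8 = 8 + T + d)
7*(J(-4, 4) + c(-6, v)) = 7*((8 + 4 - 4) + (-3 - 6 + 16)) = 7*(8 + 7) = 7*15 = 105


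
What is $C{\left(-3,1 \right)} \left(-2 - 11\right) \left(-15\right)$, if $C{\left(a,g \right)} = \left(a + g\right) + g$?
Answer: $-195$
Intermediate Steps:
$C{\left(a,g \right)} = a + 2 g$
$C{\left(-3,1 \right)} \left(-2 - 11\right) \left(-15\right) = \left(-3 + 2 \cdot 1\right) \left(-2 - 11\right) \left(-15\right) = \left(-3 + 2\right) \left(\left(-13\right) \left(-15\right)\right) = \left(-1\right) 195 = -195$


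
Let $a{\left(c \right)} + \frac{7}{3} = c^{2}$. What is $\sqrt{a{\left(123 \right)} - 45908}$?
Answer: $\frac{2 i \sqrt{69258}}{3} \approx 175.45 i$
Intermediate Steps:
$a{\left(c \right)} = - \frac{7}{3} + c^{2}$
$\sqrt{a{\left(123 \right)} - 45908} = \sqrt{\left(- \frac{7}{3} + 123^{2}\right) - 45908} = \sqrt{\left(- \frac{7}{3} + 15129\right) - 45908} = \sqrt{\frac{45380}{3} - 45908} = \sqrt{- \frac{92344}{3}} = \frac{2 i \sqrt{69258}}{3}$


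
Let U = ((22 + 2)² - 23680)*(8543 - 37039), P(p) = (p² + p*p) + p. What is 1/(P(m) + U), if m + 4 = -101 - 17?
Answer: 1/658401230 ≈ 1.5188e-9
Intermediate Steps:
m = -122 (m = -4 + (-101 - 17) = -4 - 118 = -122)
P(p) = p + 2*p² (P(p) = (p² + p²) + p = 2*p² + p = p + 2*p²)
U = 658371584 (U = (24² - 23680)*(-28496) = (576 - 23680)*(-28496) = -23104*(-28496) = 658371584)
1/(P(m) + U) = 1/(-122*(1 + 2*(-122)) + 658371584) = 1/(-122*(1 - 244) + 658371584) = 1/(-122*(-243) + 658371584) = 1/(29646 + 658371584) = 1/658401230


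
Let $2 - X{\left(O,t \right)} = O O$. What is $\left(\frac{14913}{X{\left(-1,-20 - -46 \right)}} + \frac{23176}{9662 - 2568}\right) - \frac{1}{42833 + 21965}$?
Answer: $\frac{3428332515655}{229838506} \approx 14916.0$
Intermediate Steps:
$X{\left(O,t \right)} = 2 - O^{2}$ ($X{\left(O,t \right)} = 2 - O O = 2 - O^{2}$)
$\left(\frac{14913}{X{\left(-1,-20 - -46 \right)}} + \frac{23176}{9662 - 2568}\right) - \frac{1}{42833 + 21965} = \left(\frac{14913}{2 - \left(-1\right)^{2}} + \frac{23176}{9662 - 2568}\right) - \frac{1}{42833 + 21965} = \left(\frac{14913}{2 - 1} + \frac{23176}{9662 - 2568}\right) - \frac{1}{64798} = \left(\frac{14913}{2 - 1} + \frac{23176}{7094}\right) - \frac{1}{64798} = \left(\frac{14913}{1} + 23176 \cdot \frac{1}{7094}\right) - \frac{1}{64798} = \left(14913 \cdot 1 + \frac{11588}{3547}\right) - \frac{1}{64798} = \left(14913 + \frac{11588}{3547}\right) - \frac{1}{64798} = \frac{52907999}{3547} - \frac{1}{64798} = \frac{3428332515655}{229838506}$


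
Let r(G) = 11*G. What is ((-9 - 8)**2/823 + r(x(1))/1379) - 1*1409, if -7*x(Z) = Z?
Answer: -11190905707/7944419 ≈ -1408.7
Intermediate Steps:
x(Z) = -Z/7
((-9 - 8)**2/823 + r(x(1))/1379) - 1*1409 = ((-9 - 8)**2/823 + (11*(-1/7*1))/1379) - 1*1409 = ((-17)**2*(1/823) + (11*(-1/7))*(1/1379)) - 1409 = (289*(1/823) - 11/7*1/1379) - 1409 = (289/823 - 11/9653) - 1409 = 2780664/7944419 - 1409 = -11190905707/7944419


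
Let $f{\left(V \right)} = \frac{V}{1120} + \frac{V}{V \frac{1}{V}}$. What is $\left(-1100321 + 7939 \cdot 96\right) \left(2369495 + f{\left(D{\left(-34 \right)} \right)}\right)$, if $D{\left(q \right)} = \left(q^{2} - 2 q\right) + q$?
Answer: $- \frac{12827384008929}{16} \approx -8.0171 \cdot 10^{11}$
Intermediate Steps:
$D{\left(q \right)} = q^{2} - q$
$f{\left(V \right)} = \frac{1121 V}{1120}$ ($f{\left(V \right)} = V \frac{1}{1120} + \frac{V}{1} = \frac{V}{1120} + V 1 = \frac{V}{1120} + V = \frac{1121 V}{1120}$)
$\left(-1100321 + 7939 \cdot 96\right) \left(2369495 + f{\left(D{\left(-34 \right)} \right)}\right) = \left(-1100321 + 7939 \cdot 96\right) \left(2369495 + \frac{1121 \left(- 34 \left(-1 - 34\right)\right)}{1120}\right) = \left(-1100321 + 762144\right) \left(2369495 + \frac{1121 \left(\left(-34\right) \left(-35\right)\right)}{1120}\right) = - 338177 \left(2369495 + \frac{1121}{1120} \cdot 1190\right) = - 338177 \left(2369495 + \frac{19057}{16}\right) = \left(-338177\right) \frac{37930977}{16} = - \frac{12827384008929}{16}$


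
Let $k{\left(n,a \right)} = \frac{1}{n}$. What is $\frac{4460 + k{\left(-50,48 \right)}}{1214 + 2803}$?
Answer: $\frac{74333}{66950} \approx 1.1103$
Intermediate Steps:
$\frac{4460 + k{\left(-50,48 \right)}}{1214 + 2803} = \frac{4460 + \frac{1}{-50}}{1214 + 2803} = \frac{4460 - \frac{1}{50}}{4017} = \frac{222999}{50} \cdot \frac{1}{4017} = \frac{74333}{66950}$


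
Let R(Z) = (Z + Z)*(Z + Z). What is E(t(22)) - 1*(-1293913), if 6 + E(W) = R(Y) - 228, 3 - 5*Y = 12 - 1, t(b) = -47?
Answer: 32342231/25 ≈ 1.2937e+6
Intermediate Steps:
Y = -8/5 (Y = 3/5 - (12 - 1)/5 = 3/5 - 1/5*11 = 3/5 - 11/5 = -8/5 ≈ -1.6000)
R(Z) = 4*Z**2 (R(Z) = (2*Z)*(2*Z) = 4*Z**2)
E(W) = -5594/25 (E(W) = -6 + (4*(-8/5)**2 - 228) = -6 + (4*(64/25) - 228) = -6 + (256/25 - 228) = -6 - 5444/25 = -5594/25)
E(t(22)) - 1*(-1293913) = -5594/25 - 1*(-1293913) = -5594/25 + 1293913 = 32342231/25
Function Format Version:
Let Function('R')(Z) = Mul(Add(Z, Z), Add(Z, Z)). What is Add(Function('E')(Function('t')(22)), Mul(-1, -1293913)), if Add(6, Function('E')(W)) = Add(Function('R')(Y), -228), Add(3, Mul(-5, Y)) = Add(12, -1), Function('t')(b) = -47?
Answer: Rational(32342231, 25) ≈ 1.2937e+6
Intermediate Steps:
Y = Rational(-8, 5) (Y = Add(Rational(3, 5), Mul(Rational(-1, 5), Add(12, -1))) = Add(Rational(3, 5), Mul(Rational(-1, 5), 11)) = Add(Rational(3, 5), Rational(-11, 5)) = Rational(-8, 5) ≈ -1.6000)
Function('R')(Z) = Mul(4, Pow(Z, 2)) (Function('R')(Z) = Mul(Mul(2, Z), Mul(2, Z)) = Mul(4, Pow(Z, 2)))
Function('E')(W) = Rational(-5594, 25) (Function('E')(W) = Add(-6, Add(Mul(4, Pow(Rational(-8, 5), 2)), -228)) = Add(-6, Add(Mul(4, Rational(64, 25)), -228)) = Add(-6, Add(Rational(256, 25), -228)) = Add(-6, Rational(-5444, 25)) = Rational(-5594, 25))
Add(Function('E')(Function('t')(22)), Mul(-1, -1293913)) = Add(Rational(-5594, 25), Mul(-1, -1293913)) = Add(Rational(-5594, 25), 1293913) = Rational(32342231, 25)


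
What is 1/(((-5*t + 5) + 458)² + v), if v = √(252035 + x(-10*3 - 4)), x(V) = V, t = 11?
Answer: 166464/27710011295 - √252001/27710011295 ≈ 5.9892e-6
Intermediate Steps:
v = √252001 (v = √(252035 + (-10*3 - 4)) = √(252035 + (-30 - 4)) = √(252035 - 34) = √252001 ≈ 502.00)
1/(((-5*t + 5) + 458)² + v) = 1/(((-5*11 + 5) + 458)² + √252001) = 1/(((-55 + 5) + 458)² + √252001) = 1/((-50 + 458)² + √252001) = 1/(408² + √252001) = 1/(166464 + √252001)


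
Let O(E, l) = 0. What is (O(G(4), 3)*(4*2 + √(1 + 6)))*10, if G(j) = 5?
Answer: 0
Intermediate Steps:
(O(G(4), 3)*(4*2 + √(1 + 6)))*10 = (0*(4*2 + √(1 + 6)))*10 = (0*(8 + √7))*10 = 0*10 = 0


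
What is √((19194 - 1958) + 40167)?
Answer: √57403 ≈ 239.59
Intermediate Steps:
√((19194 - 1958) + 40167) = √(17236 + 40167) = √57403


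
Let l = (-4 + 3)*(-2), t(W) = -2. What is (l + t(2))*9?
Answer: 0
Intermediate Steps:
l = 2 (l = -1*(-2) = 2)
(l + t(2))*9 = (2 - 2)*9 = 0*9 = 0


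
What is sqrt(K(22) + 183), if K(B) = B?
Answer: sqrt(205) ≈ 14.318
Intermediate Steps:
sqrt(K(22) + 183) = sqrt(22 + 183) = sqrt(205)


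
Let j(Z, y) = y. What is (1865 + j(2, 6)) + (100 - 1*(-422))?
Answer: 2393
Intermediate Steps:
(1865 + j(2, 6)) + (100 - 1*(-422)) = (1865 + 6) + (100 - 1*(-422)) = 1871 + (100 + 422) = 1871 + 522 = 2393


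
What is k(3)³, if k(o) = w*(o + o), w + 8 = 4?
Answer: -13824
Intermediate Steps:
w = -4 (w = -8 + 4 = -4)
k(o) = -8*o (k(o) = -4*(o + o) = -8*o)
k(3)³ = (-8*3)³ = (-24)³ = -13824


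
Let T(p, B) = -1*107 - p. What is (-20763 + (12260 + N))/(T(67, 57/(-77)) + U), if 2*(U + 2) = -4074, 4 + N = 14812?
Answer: -6305/2213 ≈ -2.8491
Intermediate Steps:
N = 14808 (N = -4 + 14812 = 14808)
U = -2039 (U = -2 + (½)*(-4074) = -2 - 2037 = -2039)
T(p, B) = -107 - p
(-20763 + (12260 + N))/(T(67, 57/(-77)) + U) = (-20763 + (12260 + 14808))/((-107 - 1*67) - 2039) = (-20763 + 27068)/((-107 - 67) - 2039) = 6305/(-174 - 2039) = 6305/(-2213) = 6305*(-1/2213) = -6305/2213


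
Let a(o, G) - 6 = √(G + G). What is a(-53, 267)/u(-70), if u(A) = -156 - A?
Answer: -3/43 - √534/86 ≈ -0.33847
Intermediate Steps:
a(o, G) = 6 + √2*√G (a(o, G) = 6 + √(G + G) = 6 + √(2*G) = 6 + √2*√G)
a(-53, 267)/u(-70) = (6 + √2*√267)/(-156 - 1*(-70)) = (6 + √534)/(-156 + 70) = (6 + √534)/(-86) = (6 + √534)*(-1/86) = -3/43 - √534/86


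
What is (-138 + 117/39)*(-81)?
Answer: 10935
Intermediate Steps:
(-138 + 117/39)*(-81) = (-138 + 117*(1/39))*(-81) = (-138 + 3)*(-81) = -135*(-81) = 10935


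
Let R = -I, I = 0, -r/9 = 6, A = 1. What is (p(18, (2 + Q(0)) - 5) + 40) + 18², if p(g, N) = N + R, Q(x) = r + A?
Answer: 308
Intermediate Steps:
r = -54 (r = -9*6 = -54)
Q(x) = -53 (Q(x) = -54 + 1 = -53)
R = 0 (R = -1*0 = 0)
p(g, N) = N (p(g, N) = N + 0 = N)
(p(18, (2 + Q(0)) - 5) + 40) + 18² = (((2 - 53) - 5) + 40) + 18² = ((-51 - 5) + 40) + 324 = (-56 + 40) + 324 = -16 + 324 = 308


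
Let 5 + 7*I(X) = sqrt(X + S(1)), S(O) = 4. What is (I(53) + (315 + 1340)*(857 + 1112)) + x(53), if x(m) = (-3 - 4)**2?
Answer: 22811203/7 + sqrt(57)/7 ≈ 3.2587e+6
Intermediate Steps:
x(m) = 49 (x(m) = (-7)**2 = 49)
I(X) = -5/7 + sqrt(4 + X)/7 (I(X) = -5/7 + sqrt(X + 4)/7 = -5/7 + sqrt(4 + X)/7)
(I(53) + (315 + 1340)*(857 + 1112)) + x(53) = ((-5/7 + sqrt(4 + 53)/7) + (315 + 1340)*(857 + 1112)) + 49 = ((-5/7 + sqrt(57)/7) + 1655*1969) + 49 = ((-5/7 + sqrt(57)/7) + 3258695) + 49 = (22810860/7 + sqrt(57)/7) + 49 = 22811203/7 + sqrt(57)/7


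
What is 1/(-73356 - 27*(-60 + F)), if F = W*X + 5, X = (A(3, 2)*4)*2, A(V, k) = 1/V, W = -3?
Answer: -1/71655 ≈ -1.3956e-5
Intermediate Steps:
X = 8/3 (X = (4/3)*2 = 8/3 ≈ 2.6667)
F = -3 (F = -3*8/3 + 5 = -8 + 5 = -3)
1/(-73356 - 27*(-60 + F)) = 1/(-73356 - 27*(-60 - 3)) = 1/(-73356 - 27*(-63)) = 1/(-73356 + 1701) = 1/(-71655) = -1/71655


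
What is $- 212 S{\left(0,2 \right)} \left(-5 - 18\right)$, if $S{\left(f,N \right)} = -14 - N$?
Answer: $-78016$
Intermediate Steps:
$- 212 S{\left(0,2 \right)} \left(-5 - 18\right) = - 212 \left(-14 - 2\right) \left(-5 - 18\right) = \left(-212\right) \left(-16\right) \left(-23\right) = 3392 \left(-23\right) = -78016$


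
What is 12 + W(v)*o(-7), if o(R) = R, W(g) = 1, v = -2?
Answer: 5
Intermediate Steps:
12 + W(v)*o(-7) = 12 + 1*(-7) = 12 - 7 = 5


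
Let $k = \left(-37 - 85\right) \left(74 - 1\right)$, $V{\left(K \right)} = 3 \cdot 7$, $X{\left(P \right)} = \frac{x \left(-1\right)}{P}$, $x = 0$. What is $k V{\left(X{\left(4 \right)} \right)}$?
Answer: $-187026$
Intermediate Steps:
$X{\left(P \right)} = 0$ ($X{\left(P \right)} = \frac{0 \left(-1\right)}{P} = \frac{0}{P} = 0$)
$V{\left(K \right)} = 21$
$k = -8906$ ($k = \left(-122\right) 73 = -8906$)
$k V{\left(X{\left(4 \right)} \right)} = \left(-8906\right) 21 = -187026$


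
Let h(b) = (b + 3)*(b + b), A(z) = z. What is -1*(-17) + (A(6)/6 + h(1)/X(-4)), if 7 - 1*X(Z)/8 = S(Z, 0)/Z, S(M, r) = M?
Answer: 109/6 ≈ 18.167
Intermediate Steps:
h(b) = 2*b*(3 + b) (h(b) = (3 + b)*(2*b) = 2*b*(3 + b))
X(Z) = 48 (X(Z) = 56 - 8*Z/Z = 56 - 8*1 = 56 - 8 = 48)
-1*(-17) + (A(6)/6 + h(1)/X(-4)) = -1*(-17) + (6/6 + (2*1*(3 + 1))/48) = 17 + (6*(⅙) + (2*1*4)*(1/48)) = 17 + (1 + 8*(1/48)) = 17 + (1 + ⅙) = 17 + 7/6 = 109/6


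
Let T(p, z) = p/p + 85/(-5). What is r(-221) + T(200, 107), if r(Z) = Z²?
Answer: 48825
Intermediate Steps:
T(p, z) = -16 (T(p, z) = 1 + 85*(-⅕) = 1 - 17 = -16)
r(-221) + T(200, 107) = (-221)² - 16 = 48841 - 16 = 48825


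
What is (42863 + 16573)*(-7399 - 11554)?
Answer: -1126490508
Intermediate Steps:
(42863 + 16573)*(-7399 - 11554) = 59436*(-18953) = -1126490508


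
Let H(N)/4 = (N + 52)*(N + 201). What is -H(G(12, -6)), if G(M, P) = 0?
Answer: -41808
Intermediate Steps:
H(N) = 4*(52 + N)*(201 + N) (H(N) = 4*((N + 52)*(N + 201)) = 4*((52 + N)*(201 + N)) = 4*(52 + N)*(201 + N))
-H(G(12, -6)) = -(41808 + 4*0² + 1012*0) = -(41808 + 4*0 + 0) = -(41808 + 0 + 0) = -1*41808 = -41808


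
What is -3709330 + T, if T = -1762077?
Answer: -5471407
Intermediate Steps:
-3709330 + T = -3709330 - 1762077 = -5471407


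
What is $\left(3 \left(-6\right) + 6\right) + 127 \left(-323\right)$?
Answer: $-41033$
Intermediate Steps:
$\left(3 \left(-6\right) + 6\right) + 127 \left(-323\right) = \left(-18 + 6\right) - 41021 = -12 - 41021 = -41033$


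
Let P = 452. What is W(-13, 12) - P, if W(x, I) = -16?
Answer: -468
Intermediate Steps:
W(-13, 12) - P = -16 - 1*452 = -16 - 452 = -468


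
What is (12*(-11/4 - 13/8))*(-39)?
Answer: 4095/2 ≈ 2047.5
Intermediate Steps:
(12*(-11/4 - 13/8))*(-39) = (12*(-35/8))*(-39) = -105/2*(-39) = 4095/2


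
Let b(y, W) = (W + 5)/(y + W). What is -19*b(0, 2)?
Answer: -133/2 ≈ -66.500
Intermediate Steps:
b(y, W) = (5 + W)/(W + y)
-19*b(0, 2) = -19*(5 + 2)/(2 + 0) = -19*7/2 = -133/2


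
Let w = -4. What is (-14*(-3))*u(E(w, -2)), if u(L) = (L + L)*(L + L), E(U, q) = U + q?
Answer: 6048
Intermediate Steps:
u(L) = 4*L**2 (u(L) = (2*L)*(2*L) = 4*L**2)
(-14*(-3))*u(E(w, -2)) = (-14*(-3))*(4*(-4 - 2)**2) = 42*(4*(-6)**2) = 42*(4*36) = 42*144 = 6048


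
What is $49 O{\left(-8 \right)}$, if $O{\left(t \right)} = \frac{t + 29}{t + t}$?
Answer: $- \frac{1029}{16} \approx -64.313$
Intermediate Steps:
$O{\left(t \right)} = \frac{29 + t}{2 t}$
$49 O{\left(-8 \right)} = 49 \frac{29 - 8}{2 \left(-8\right)} = 49 \cdot \frac{1}{2} \left(- \frac{1}{8}\right) 21 = 49 \left(- \frac{21}{16}\right) = - \frac{1029}{16}$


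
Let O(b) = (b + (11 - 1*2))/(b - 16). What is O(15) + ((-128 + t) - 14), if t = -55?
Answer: -221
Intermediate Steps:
O(b) = (9 + b)/(-16 + b) (O(b) = (b + (11 - 2))/(-16 + b) = (b + 9)/(-16 + b) = (9 + b)/(-16 + b))
O(15) + ((-128 + t) - 14) = (9 + 15)/(-16 + 15) + ((-128 - 55) - 14) = 24/(-1) + (-183 - 14) = -1*24 - 197 = -24 - 197 = -221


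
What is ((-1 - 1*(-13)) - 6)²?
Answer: 36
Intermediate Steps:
((-1 - 1*(-13)) - 6)² = ((-1 + 13) - 6)² = (12 - 6)² = 6² = 36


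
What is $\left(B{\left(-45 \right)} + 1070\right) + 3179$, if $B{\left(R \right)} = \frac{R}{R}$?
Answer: $4250$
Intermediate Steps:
$B{\left(R \right)} = 1$
$\left(B{\left(-45 \right)} + 1070\right) + 3179 = \left(1 + 1070\right) + 3179 = 1071 + 3179 = 4250$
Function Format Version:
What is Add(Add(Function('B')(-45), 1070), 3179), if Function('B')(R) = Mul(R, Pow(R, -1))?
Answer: 4250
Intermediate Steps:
Function('B')(R) = 1
Add(Add(Function('B')(-45), 1070), 3179) = Add(Add(1, 1070), 3179) = Add(1071, 3179) = 4250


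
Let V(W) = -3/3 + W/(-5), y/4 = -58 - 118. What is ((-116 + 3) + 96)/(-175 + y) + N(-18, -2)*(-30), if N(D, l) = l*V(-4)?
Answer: -10531/879 ≈ -11.981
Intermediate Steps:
y = -704 (y = 4*(-58 - 118) = 4*(-176) = -704)
V(W) = -1 - W/5 (V(W) = -3*⅓ + W*(-⅕) = -1 - W/5)
N(D, l) = -l/5 (N(D, l) = l*(-1 - ⅕*(-4)) = l*(-1 + ⅘) = l*(-⅕) = -l/5)
((-116 + 3) + 96)/(-175 + y) + N(-18, -2)*(-30) = ((-116 + 3) + 96)/(-175 - 704) - ⅕*(-2)*(-30) = (-113 + 96)/(-879) + (⅖)*(-30) = -17*(-1/879) - 12 = 17/879 - 12 = -10531/879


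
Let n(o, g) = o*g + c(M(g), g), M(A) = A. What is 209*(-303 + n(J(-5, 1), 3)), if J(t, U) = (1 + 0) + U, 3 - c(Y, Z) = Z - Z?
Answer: -61446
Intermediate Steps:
c(Y, Z) = 3 (c(Y, Z) = 3 - (Z - Z) = 3 - 1*0 = 3 + 0 = 3)
J(t, U) = 1 + U
n(o, g) = 3 + g*o (n(o, g) = o*g + 3 = g*o + 3 = 3 + g*o)
209*(-303 + n(J(-5, 1), 3)) = 209*(-303 + (3 + 3*(1 + 1))) = 209*(-303 + (3 + 3*2)) = 209*(-303 + (3 + 6)) = 209*(-303 + 9) = 209*(-294) = -61446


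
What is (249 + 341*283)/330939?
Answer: 96752/330939 ≈ 0.29236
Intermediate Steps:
(249 + 341*283)/330939 = (249 + 96503)*(1/330939) = 96752*(1/330939) = 96752/330939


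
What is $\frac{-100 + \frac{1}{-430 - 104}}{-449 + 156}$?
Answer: $\frac{53401}{156462} \approx 0.3413$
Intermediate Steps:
$\frac{-100 + \frac{1}{-430 - 104}}{-449 + 156} = \frac{-100 + \frac{1}{-534}}{-293} = \left(-100 - \frac{1}{534}\right) \left(- \frac{1}{293}\right) = \left(- \frac{53401}{534}\right) \left(- \frac{1}{293}\right) = \frac{53401}{156462}$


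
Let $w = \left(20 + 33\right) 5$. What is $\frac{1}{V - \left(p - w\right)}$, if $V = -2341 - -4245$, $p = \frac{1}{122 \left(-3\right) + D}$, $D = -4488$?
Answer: $\frac{4854}{10528327} \approx 0.00046104$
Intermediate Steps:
$p = - \frac{1}{4854}$ ($p = \frac{1}{122 \left(-3\right) - 4488} = \frac{1}{-366 - 4488} = \frac{1}{-4854} = - \frac{1}{4854} \approx -0.00020602$)
$w = 265$ ($w = 53 \cdot 5 = 265$)
$V = 1904$ ($V = -2341 + 4245 = 1904$)
$\frac{1}{V - \left(p - w\right)} = \frac{1}{1904 + \left(265 - - \frac{1}{4854}\right)} = \frac{1}{1904 + \left(265 + \frac{1}{4854}\right)} = \frac{1}{1904 + \frac{1286311}{4854}} = \frac{1}{\frac{10528327}{4854}} = \frac{4854}{10528327}$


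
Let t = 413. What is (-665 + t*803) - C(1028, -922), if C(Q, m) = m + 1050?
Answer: 330846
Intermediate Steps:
C(Q, m) = 1050 + m
(-665 + t*803) - C(1028, -922) = (-665 + 413*803) - (1050 - 922) = (-665 + 331639) - 1*128 = 330974 - 128 = 330846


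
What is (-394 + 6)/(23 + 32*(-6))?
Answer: 388/169 ≈ 2.2959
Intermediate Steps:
(-394 + 6)/(23 + 32*(-6)) = -388/(23 - 192) = -388/(-169) = -388*(-1/169) = 388/169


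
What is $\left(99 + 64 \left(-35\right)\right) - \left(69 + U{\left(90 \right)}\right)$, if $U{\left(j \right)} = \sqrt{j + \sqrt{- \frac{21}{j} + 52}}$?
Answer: $-2210 - \frac{\sqrt{81000 + 30 \sqrt{46590}}}{30} \approx -2219.9$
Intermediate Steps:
$U{\left(j \right)} = \sqrt{j + \sqrt{52 - \frac{21}{j}}}$
$\left(99 + 64 \left(-35\right)\right) - \left(69 + U{\left(90 \right)}\right) = \left(99 + 64 \left(-35\right)\right) - \left(69 + \sqrt{90 + \sqrt{52 - \frac{21}{90}}}\right) = \left(99 - 2240\right) - \left(69 + \sqrt{90 + \sqrt{52 - \frac{7}{30}}}\right) = -2141 - \left(69 + \sqrt{90 + \sqrt{52 - \frac{7}{30}}}\right) = -2141 - \left(69 + \sqrt{90 + \sqrt{\frac{1553}{30}}}\right) = -2141 - \left(69 + \sqrt{90 + \frac{\sqrt{46590}}{30}}\right) = -2210 - \sqrt{90 + \frac{\sqrt{46590}}{30}}$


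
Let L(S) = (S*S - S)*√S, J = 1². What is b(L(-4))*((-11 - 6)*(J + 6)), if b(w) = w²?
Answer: 190400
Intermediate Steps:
J = 1
L(S) = √S*(S² - S) (L(S) = (S² - S)*√S = √S*(S² - S))
b(L(-4))*((-11 - 6)*(J + 6)) = ((-4)^(3/2)*(-1 - 4))²*((-11 - 6)*(1 + 6)) = (-8*I*(-5))²*(-17*7) = (40*I)²*(-119) = -1600*(-119) = 190400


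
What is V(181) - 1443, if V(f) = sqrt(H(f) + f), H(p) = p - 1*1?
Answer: -1424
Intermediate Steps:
H(p) = -1 + p (H(p) = p - 1 = -1 + p)
V(f) = sqrt(-1 + 2*f) (V(f) = sqrt((-1 + f) + f) = sqrt(-1 + 2*f))
V(181) - 1443 = sqrt(-1 + 2*181) - 1443 = sqrt(-1 + 362) - 1443 = sqrt(361) - 1443 = 19 - 1443 = -1424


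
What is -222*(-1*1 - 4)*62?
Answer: 68820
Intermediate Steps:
-222*(-1*1 - 4)*62 = -222*(-1 - 4)*62 = -(-1110)*62 = -222*(-310) = 68820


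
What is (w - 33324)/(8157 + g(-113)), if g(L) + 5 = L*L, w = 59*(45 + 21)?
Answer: -29430/20921 ≈ -1.4067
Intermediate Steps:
w = 3894 (w = 59*66 = 3894)
g(L) = -5 + L² (g(L) = -5 + L*L = -5 + L²)
(w - 33324)/(8157 + g(-113)) = (3894 - 33324)/(8157 + (-5 + (-113)²)) = -29430/(8157 + (-5 + 12769)) = -29430/(8157 + 12764) = -29430/20921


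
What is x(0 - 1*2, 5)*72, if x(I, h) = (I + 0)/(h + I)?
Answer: -48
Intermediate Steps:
x(I, h) = I/(I + h)
x(0 - 1*2, 5)*72 = ((0 - 1*2)/((0 - 1*2) + 5))*72 = ((0 - 2)/((0 - 2) + 5))*72 = -2/(-2 + 5)*72 = -2/3*72 = -2*⅓*72 = -⅔*72 = -48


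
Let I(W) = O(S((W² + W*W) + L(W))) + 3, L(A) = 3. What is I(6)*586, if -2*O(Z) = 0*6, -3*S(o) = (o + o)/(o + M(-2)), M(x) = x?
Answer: 1758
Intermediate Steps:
S(o) = -2*o/(3*(-2 + o)) (S(o) = -(o + o)/(3*(o - 2)) = -2*o/(3*(-2 + o)))
O(Z) = 0 (O(Z) = -0*6 = -½*0 = 0)
I(W) = 3 (I(W) = 0 + 3 = 3)
I(6)*586 = 3*586 = 1758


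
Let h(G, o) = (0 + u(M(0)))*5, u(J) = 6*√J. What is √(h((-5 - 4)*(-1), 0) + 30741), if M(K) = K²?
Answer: √30741 ≈ 175.33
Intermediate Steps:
h(G, o) = 0 (h(G, o) = (0 + 6*√(0²))*5 = (0 + 6*√0)*5 = (0 + 6*0)*5 = (0 + 0)*5 = 0*5 = 0)
√(h((-5 - 4)*(-1), 0) + 30741) = √(0 + 30741) = √30741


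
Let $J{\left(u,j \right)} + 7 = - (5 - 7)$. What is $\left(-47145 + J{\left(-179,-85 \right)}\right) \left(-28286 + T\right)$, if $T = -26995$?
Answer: $2606499150$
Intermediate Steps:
$J{\left(u,j \right)} = -5$ ($J{\left(u,j \right)} = -7 - \left(5 - 7\right) = -7 - -2 = -7 + 2 = -5$)
$\left(-47145 + J{\left(-179,-85 \right)}\right) \left(-28286 + T\right) = \left(-47145 - 5\right) \left(-28286 - 26995\right) = \left(-47150\right) \left(-55281\right) = 2606499150$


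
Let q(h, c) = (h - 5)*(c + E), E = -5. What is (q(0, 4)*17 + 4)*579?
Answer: 51531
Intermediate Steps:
q(h, c) = (-5 + c)*(-5 + h) (q(h, c) = (h - 5)*(c - 5) = (-5 + h)*(-5 + c) = (-5 + c)*(-5 + h))
(q(0, 4)*17 + 4)*579 = ((25 - 5*4 - 5*0 + 4*0)*17 + 4)*579 = ((25 - 20 + 0 + 0)*17 + 4)*579 = (5*17 + 4)*579 = (85 + 4)*579 = 89*579 = 51531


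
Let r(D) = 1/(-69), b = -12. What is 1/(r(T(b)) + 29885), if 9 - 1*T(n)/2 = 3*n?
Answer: 69/2062064 ≈ 3.3462e-5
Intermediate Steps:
T(n) = 18 - 6*n
r(D) = -1/69
1/(r(T(b)) + 29885) = 1/(-1/69 + 29885) = 1/(2062064/69) = 69/2062064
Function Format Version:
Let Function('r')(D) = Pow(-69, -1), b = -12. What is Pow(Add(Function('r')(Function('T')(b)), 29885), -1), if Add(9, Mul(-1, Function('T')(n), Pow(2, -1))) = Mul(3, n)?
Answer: Rational(69, 2062064) ≈ 3.3462e-5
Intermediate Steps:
Function('T')(n) = Add(18, Mul(-6, n)) (Function('T')(n) = Add(18, Mul(-2, Mul(3, n))) = Add(18, Mul(-6, n)))
Function('r')(D) = Rational(-1, 69)
Pow(Add(Function('r')(Function('T')(b)), 29885), -1) = Pow(Add(Rational(-1, 69), 29885), -1) = Pow(Rational(2062064, 69), -1) = Rational(69, 2062064)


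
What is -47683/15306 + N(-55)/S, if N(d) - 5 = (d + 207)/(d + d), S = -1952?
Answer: -2561146387/821626080 ≈ -3.1172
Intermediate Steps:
N(d) = 5 + (207 + d)/(2*d) (N(d) = 5 + (d + 207)/(d + d) = 5 + (207 + d)/((2*d)) = 5 + (207 + d)*(1/(2*d)) = 5 + (207 + d)/(2*d))
-47683/15306 + N(-55)/S = -47683/15306 + ((1/2)*(207 + 11*(-55))/(-55))/(-1952) = -47683*1/15306 + ((1/2)*(-1/55)*(207 - 605))*(-1/1952) = -47683/15306 + ((1/2)*(-1/55)*(-398))*(-1/1952) = -47683/15306 + (199/55)*(-1/1952) = -47683/15306 - 199/107360 = -2561146387/821626080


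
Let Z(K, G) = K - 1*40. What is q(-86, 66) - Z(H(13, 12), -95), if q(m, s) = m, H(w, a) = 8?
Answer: -54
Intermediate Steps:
Z(K, G) = -40 + K (Z(K, G) = K - 40 = -40 + K)
q(-86, 66) - Z(H(13, 12), -95) = -86 - (-40 + 8) = -86 - 1*(-32) = -86 + 32 = -54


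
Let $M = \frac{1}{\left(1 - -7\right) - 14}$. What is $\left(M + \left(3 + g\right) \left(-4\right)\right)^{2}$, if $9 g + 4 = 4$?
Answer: $\frac{5329}{36} \approx 148.03$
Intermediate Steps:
$g = 0$ ($g = - \frac{4}{9} + \frac{1}{9} \cdot 4 = - \frac{4}{9} + \frac{4}{9} = 0$)
$M = - \frac{1}{6}$ ($M = \frac{1}{\left(1 + 7\right) - 14} = \frac{1}{8 - 14} = \frac{1}{-6} = - \frac{1}{6} \approx -0.16667$)
$\left(M + \left(3 + g\right) \left(-4\right)\right)^{2} = \left(- \frac{1}{6} + \left(3 + 0\right) \left(-4\right)\right)^{2} = \left(- \frac{1}{6} + 3 \left(-4\right)\right)^{2} = \left(- \frac{1}{6} - 12\right)^{2} = \left(- \frac{73}{6}\right)^{2} = \frac{5329}{36}$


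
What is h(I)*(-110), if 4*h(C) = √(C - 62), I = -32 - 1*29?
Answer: -55*I*√123/2 ≈ -304.99*I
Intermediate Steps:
I = -61 (I = -32 - 29 = -61)
h(C) = √(-62 + C)/4 (h(C) = √(C - 62)/4 = √(-62 + C)/4)
h(I)*(-110) = (√(-62 - 61)/4)*(-110) = (√(-123)/4)*(-110) = ((I*√123)/4)*(-110) = (I*√123/4)*(-110) = -55*I*√123/2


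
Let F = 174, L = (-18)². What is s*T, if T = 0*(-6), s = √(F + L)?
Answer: 0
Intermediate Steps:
L = 324
s = √498 (s = √(174 + 324) = √498 ≈ 22.316)
T = 0
s*T = √498*0 = 0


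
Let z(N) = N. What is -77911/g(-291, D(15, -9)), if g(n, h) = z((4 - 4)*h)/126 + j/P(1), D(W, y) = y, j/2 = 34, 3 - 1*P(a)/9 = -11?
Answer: -288729/2 ≈ -1.4436e+5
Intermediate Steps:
P(a) = 126 (P(a) = 27 - 9*(-11) = 27 + 99 = 126)
j = 68 (j = 2*34 = 68)
g(n, h) = 34/63 (g(n, h) = ((4 - 4)*h)/126 + 68/126 = (0*h)*(1/126) + 68*(1/126) = 0*(1/126) + 34/63 = 0 + 34/63 = 34/63)
-77911/g(-291, D(15, -9)) = -77911/34/63 = -77911*63/34 = -288729/2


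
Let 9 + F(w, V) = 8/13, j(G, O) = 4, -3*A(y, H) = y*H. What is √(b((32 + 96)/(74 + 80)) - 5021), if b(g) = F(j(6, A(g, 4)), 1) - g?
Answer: I*√5040281246/1001 ≈ 70.924*I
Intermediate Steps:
A(y, H) = -H*y/3 (A(y, H) = -y*H/3 = -H*y/3)
F(w, V) = -109/13 (F(w, V) = -9 + 8/13 = -109/13)
b(g) = -109/13 - g
√(b((32 + 96)/(74 + 80)) - 5021) = √((-109/13 - (32 + 96)/(74 + 80)) - 5021) = √((-109/13 - 128/154) - 5021) = √((-109/13 - 1*64/77) - 5021) = √((-109/13 - 64/77) - 5021) = √(-9225/1001 - 5021) = √(-5035246/1001) = I*√5040281246/1001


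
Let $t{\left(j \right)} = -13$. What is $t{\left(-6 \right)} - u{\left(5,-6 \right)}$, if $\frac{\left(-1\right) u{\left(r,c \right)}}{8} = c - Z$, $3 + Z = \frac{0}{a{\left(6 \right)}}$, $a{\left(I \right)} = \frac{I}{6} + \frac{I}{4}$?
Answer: $-37$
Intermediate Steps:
$a{\left(I \right)} = \frac{5 I}{12}$ ($a{\left(I \right)} = I \frac{1}{6} + I \frac{1}{4} = \frac{I}{6} + \frac{I}{4} = \frac{5 I}{12}$)
$Z = -3$ ($Z = -3 + \frac{0}{\frac{5}{12} \cdot 6} = -3 + \frac{0}{\frac{5}{2}} = -3 + 0 \cdot \frac{2}{5} = -3 + 0 = -3$)
$u{\left(r,c \right)} = -24 - 8 c$ ($u{\left(r,c \right)} = - 8 \left(c - -3\right) = - 8 \left(c + 3\right) = - 8 \left(3 + c\right) = -24 - 8 c$)
$t{\left(-6 \right)} - u{\left(5,-6 \right)} = -13 - \left(-24 - -48\right) = -13 - \left(-24 + 48\right) = -13 - 24 = -37$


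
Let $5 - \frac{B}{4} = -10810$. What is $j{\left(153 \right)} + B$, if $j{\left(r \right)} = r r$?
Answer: $66669$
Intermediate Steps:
$B = 43260$ ($B = 20 - -43240 = 20 + 43240 = 43260$)
$j{\left(r \right)} = r^{2}$
$j{\left(153 \right)} + B = 153^{2} + 43260 = 23409 + 43260 = 66669$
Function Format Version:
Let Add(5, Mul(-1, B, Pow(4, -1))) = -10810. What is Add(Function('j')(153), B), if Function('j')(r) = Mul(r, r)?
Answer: 66669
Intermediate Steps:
B = 43260 (B = Add(20, Mul(-4, -10810)) = Add(20, 43240) = 43260)
Function('j')(r) = Pow(r, 2)
Add(Function('j')(153), B) = Add(Pow(153, 2), 43260) = Add(23409, 43260) = 66669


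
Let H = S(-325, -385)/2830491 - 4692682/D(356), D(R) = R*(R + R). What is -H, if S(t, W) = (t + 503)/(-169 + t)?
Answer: 1640400390886961/88605101521872 ≈ 18.514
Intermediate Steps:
S(t, W) = (503 + t)/(-169 + t)
D(R) = 2*R² (D(R) = R*(2*R) = 2*R²)
H = -1640400390886961/88605101521872 (H = ((503 - 325)/(-169 - 325))/2830491 - 4692682/(2*356²) = (178/(-494))*(1/2830491) - 4692682/(2*126736) = -1/494*178*(1/2830491) - 4692682/253472 = -89/247*1/2830491 - 4692682*1/253472 = -89/699131277 - 2346341/126736 = -1640400390886961/88605101521872 ≈ -18.514)
-H = -1*(-1640400390886961/88605101521872) = 1640400390886961/88605101521872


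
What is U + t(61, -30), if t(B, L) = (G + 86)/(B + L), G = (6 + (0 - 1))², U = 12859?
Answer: 398740/31 ≈ 12863.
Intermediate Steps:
G = 25 (G = (6 - 1)² = 5² = 25)
t(B, L) = 111/(B + L) (t(B, L) = (25 + 86)/(B + L) = 111/(B + L))
U + t(61, -30) = 12859 + 111/(61 - 30) = 12859 + 111/31 = 398740/31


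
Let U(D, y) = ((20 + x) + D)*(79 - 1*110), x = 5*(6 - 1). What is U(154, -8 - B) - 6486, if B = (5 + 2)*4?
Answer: -12655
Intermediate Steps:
B = 28 (B = 7*4 = 28)
x = 25 (x = 5*5 = 25)
U(D, y) = -1395 - 31*D (U(D, y) = ((20 + 25) + D)*(79 - 1*110) = (45 + D)*(79 - 110) = (45 + D)*(-31) = -1395 - 31*D)
U(154, -8 - B) - 6486 = (-1395 - 31*154) - 6486 = (-1395 - 4774) - 6486 = -6169 - 6486 = -12655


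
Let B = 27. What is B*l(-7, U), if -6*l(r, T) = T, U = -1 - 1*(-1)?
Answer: 0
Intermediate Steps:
U = 0 (U = -1 + 1 = 0)
l(r, T) = -T/6
B*l(-7, U) = 27*(-⅙*0) = 27*0 = 0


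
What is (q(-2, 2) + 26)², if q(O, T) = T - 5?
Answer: 529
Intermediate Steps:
q(O, T) = -5 + T
(q(-2, 2) + 26)² = ((-5 + 2) + 26)² = (-3 + 26)² = 23² = 529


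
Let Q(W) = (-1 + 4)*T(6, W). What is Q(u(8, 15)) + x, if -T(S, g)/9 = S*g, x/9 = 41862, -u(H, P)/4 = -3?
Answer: 374814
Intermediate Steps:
u(H, P) = 12 (u(H, P) = -4*(-3) = 12)
x = 376758 (x = 9*41862 = 376758)
T(S, g) = -9*S*g
Q(W) = -162*W (Q(W) = (-1 + 4)*(-9*6*W) = 3*(-54*W) = -162*W)
Q(u(8, 15)) + x = -162*12 + 376758 = -1944 + 376758 = 374814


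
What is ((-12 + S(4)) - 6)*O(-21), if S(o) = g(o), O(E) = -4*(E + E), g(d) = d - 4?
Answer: -3024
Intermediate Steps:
g(d) = -4 + d
O(E) = -8*E
S(o) = -4 + o
((-12 + S(4)) - 6)*O(-21) = ((-12 + (-4 + 4)) - 6)*(-8*(-21)) = ((-12 + 0) - 6)*168 = (-12 - 6)*168 = -18*168 = -3024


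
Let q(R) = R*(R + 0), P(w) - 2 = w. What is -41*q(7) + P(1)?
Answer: -2006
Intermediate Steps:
P(w) = 2 + w
q(R) = R² (q(R) = R*R = R²)
-41*q(7) + P(1) = -41*7² + (2 + 1) = -41*49 + 3 = -2009 + 3 = -2006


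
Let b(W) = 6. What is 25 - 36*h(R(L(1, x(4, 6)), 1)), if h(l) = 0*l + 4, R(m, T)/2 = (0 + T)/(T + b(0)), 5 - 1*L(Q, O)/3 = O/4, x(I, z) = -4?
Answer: -119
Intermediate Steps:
L(Q, O) = 15 - 3*O/4
R(m, T) = 2*T/(6 + T) (R(m, T) = 2*((0 + T)/(T + 6)) = 2*(T/(6 + T)) = 2*T/(6 + T))
h(l) = 4 (h(l) = 0 + 4 = 4)
25 - 36*h(R(L(1, x(4, 6)), 1)) = 25 - 36*4 = 25 - 144 = -119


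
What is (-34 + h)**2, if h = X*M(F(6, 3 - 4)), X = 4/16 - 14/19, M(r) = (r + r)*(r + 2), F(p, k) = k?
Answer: 1575025/1444 ≈ 1090.7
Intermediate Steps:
M(r) = 2*r*(2 + r) (M(r) = (2*r)*(2 + r) = 2*r*(2 + r))
X = -37/76 (X = 4*(1/16) - 14*1/19 = 1/4 - 14/19 = -37/76 ≈ -0.48684)
h = 37/38 (h = -37*(3 - 4)*(2 + (3 - 4))/38 = -37*(-1)*(2 - 1)/38 = -37*(-1)/38 = -37/76*(-2) = 37/38 ≈ 0.97368)
(-34 + h)**2 = (-34 + 37/38)**2 = (-1255/38)**2 = 1575025/1444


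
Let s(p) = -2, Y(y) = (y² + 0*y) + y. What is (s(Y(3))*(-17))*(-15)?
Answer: -510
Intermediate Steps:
Y(y) = y + y² (Y(y) = (y² + 0) + y = y² + y = y + y²)
(s(Y(3))*(-17))*(-15) = -2*(-17)*(-15) = 34*(-15) = -510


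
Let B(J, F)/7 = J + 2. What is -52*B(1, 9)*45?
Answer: -49140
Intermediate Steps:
B(J, F) = 14 + 7*J (B(J, F) = 7*(J + 2) = 7*(2 + J) = 14 + 7*J)
-52*B(1, 9)*45 = -52*(14 + 7*1)*45 = -52*(14 + 7)*45 = -52*21*45 = -1092*45 = -49140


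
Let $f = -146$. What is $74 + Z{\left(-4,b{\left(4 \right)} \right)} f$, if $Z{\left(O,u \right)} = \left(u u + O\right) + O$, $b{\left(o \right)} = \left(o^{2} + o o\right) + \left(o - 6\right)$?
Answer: $-130158$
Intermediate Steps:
$b{\left(o \right)} = -6 + o + 2 o^{2}$ ($b{\left(o \right)} = \left(o^{2} + o^{2}\right) + \left(o - 6\right) = 2 o^{2} + \left(-6 + o\right) = -6 + o + 2 o^{2}$)
$Z{\left(O,u \right)} = u^{2} + 2 O$ ($Z{\left(O,u \right)} = \left(u^{2} + O\right) + O = \left(O + u^{2}\right) + O = u^{2} + 2 O$)
$74 + Z{\left(-4,b{\left(4 \right)} \right)} f = 74 + \left(\left(-6 + 4 + 2 \cdot 4^{2}\right)^{2} + 2 \left(-4\right)\right) \left(-146\right) = 74 + \left(\left(-6 + 4 + 2 \cdot 16\right)^{2} - 8\right) \left(-146\right) = 74 + \left(\left(-6 + 4 + 32\right)^{2} - 8\right) \left(-146\right) = 74 + \left(30^{2} - 8\right) \left(-146\right) = 74 + \left(900 - 8\right) \left(-146\right) = 74 + 892 \left(-146\right) = 74 - 130232 = -130158$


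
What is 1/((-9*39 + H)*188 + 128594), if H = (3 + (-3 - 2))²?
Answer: 1/63358 ≈ 1.5783e-5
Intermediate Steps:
H = 4 (H = (3 - 5)² = (-2)² = 4)
1/((-9*39 + H)*188 + 128594) = 1/((-9*39 + 4)*188 + 128594) = 1/((-351 + 4)*188 + 128594) = 1/(-347*188 + 128594) = 1/(-65236 + 128594) = 1/63358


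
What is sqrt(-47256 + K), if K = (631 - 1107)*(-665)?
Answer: 2*sqrt(67321) ≈ 518.93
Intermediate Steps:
K = 316540 (K = -476*(-665) = 316540)
sqrt(-47256 + K) = sqrt(-47256 + 316540) = sqrt(269284) = 2*sqrt(67321)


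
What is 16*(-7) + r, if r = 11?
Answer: -101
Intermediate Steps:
16*(-7) + r = 16*(-7) + 11 = -112 + 11 = -101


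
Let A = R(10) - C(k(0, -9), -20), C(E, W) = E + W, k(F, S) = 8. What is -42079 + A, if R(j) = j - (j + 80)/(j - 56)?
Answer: -967266/23 ≈ -42055.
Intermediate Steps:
R(j) = j - (80 + j)/(-56 + j)
A = 551/23 (A = (-80 + 10² - 57*10)/(-56 + 10) - (8 - 20) = (-80 + 100 - 570)/(-46) - 1*(-12) = -1/46*(-550) + 12 = 275/23 + 12 = 551/23 ≈ 23.957)
-42079 + A = -42079 + 551/23 = -967266/23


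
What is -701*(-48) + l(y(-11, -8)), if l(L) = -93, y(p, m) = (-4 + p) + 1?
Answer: 33555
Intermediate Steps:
y(p, m) = -3 + p
-701*(-48) + l(y(-11, -8)) = -701*(-48) - 93 = 33648 - 93 = 33555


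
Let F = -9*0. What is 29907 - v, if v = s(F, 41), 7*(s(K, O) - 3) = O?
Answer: 209287/7 ≈ 29898.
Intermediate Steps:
F = 0
s(K, O) = 3 + O/7
v = 62/7 (v = 3 + (⅐)*41 = 3 + 41/7 = 62/7 ≈ 8.8571)
29907 - v = 29907 - 1*62/7 = 29907 - 62/7 = 209287/7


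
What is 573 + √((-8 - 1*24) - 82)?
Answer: 573 + I*√114 ≈ 573.0 + 10.677*I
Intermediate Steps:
573 + √((-8 - 1*24) - 82) = 573 + √((-8 - 24) - 82) = 573 + √(-32 - 82) = 573 + √(-114) = 573 + I*√114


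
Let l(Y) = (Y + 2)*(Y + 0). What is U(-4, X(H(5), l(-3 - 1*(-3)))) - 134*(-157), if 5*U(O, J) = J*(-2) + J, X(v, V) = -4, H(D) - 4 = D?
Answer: 105194/5 ≈ 21039.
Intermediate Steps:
l(Y) = Y*(2 + Y) (l(Y) = (2 + Y)*Y = Y*(2 + Y))
H(D) = 4 + D
U(O, J) = -J/5 (U(O, J) = (J*(-2) + J)/5 = (-2*J + J)/5 = (-J)/5 = -J/5)
U(-4, X(H(5), l(-3 - 1*(-3)))) - 134*(-157) = -⅕*(-4) - 134*(-157) = ⅘ + 21038 = 105194/5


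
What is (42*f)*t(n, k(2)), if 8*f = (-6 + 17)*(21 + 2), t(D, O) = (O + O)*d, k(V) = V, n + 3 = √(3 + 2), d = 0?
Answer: 0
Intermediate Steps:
n = -3 + √5 (n = -3 + √(3 + 2) = -3 + √5 ≈ -0.76393)
t(D, O) = 0 (t(D, O) = (O + O)*0 = (2*O)*0 = 0)
f = 253/8 (f = ((-6 + 17)*(21 + 2))/8 = (11*23)/8 = (⅛)*253 = 253/8 ≈ 31.625)
(42*f)*t(n, k(2)) = (42*(253/8))*0 = (5313/4)*0 = 0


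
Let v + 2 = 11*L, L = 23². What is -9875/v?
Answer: -9875/5817 ≈ -1.6976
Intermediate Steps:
L = 529
v = 5817 (v = -2 + 11*529 = -2 + 5819 = 5817)
-9875/v = -9875/5817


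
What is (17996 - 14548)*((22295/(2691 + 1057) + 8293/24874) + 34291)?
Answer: 1378104609977006/11653469 ≈ 1.1826e+8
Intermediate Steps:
(17996 - 14548)*((22295/(2691 + 1057) + 8293/24874) + 34291) = 3448*((22295/3748 + 8293*(1/24874)) + 34291) = 3448*((22295*(1/3748) + 8293/24874) + 34291) = 3448*((22295/3748 + 8293/24874) + 34291) = 3448*(292823997/46613876 + 34291) = 3448*(1598729245913/46613876) = 1378104609977006/11653469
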